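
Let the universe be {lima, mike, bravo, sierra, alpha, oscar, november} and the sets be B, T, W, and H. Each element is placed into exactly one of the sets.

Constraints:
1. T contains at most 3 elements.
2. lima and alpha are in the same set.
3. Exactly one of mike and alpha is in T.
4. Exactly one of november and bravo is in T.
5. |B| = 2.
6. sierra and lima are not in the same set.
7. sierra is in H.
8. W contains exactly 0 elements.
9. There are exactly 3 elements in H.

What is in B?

B = {alpha, lima}

From (7): sierra ∈ H.
(6): lima ∉ H.
(8): W already has 0, so the rest are out.
(2): alpha matches lima: alpha ∉ H.
Suppose lima ∉ B: no assignment then satisfies all the clues, so lima ∈ B.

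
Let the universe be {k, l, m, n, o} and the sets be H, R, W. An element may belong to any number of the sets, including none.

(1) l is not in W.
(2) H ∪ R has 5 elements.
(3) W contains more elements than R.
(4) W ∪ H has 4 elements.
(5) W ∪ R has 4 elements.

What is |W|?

3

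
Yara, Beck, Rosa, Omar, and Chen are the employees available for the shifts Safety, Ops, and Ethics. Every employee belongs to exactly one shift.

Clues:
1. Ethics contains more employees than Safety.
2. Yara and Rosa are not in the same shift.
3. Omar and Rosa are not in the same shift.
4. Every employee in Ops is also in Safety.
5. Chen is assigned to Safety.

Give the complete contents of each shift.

Safety = {Chen, Rosa}; Ops = {}; Ethics = {Beck, Omar, Yara}

From (5): Chen ∈ Safety.
Suppose Yara ∈ Safety: no assignment then satisfies all the clues, so Yara ∉ Safety.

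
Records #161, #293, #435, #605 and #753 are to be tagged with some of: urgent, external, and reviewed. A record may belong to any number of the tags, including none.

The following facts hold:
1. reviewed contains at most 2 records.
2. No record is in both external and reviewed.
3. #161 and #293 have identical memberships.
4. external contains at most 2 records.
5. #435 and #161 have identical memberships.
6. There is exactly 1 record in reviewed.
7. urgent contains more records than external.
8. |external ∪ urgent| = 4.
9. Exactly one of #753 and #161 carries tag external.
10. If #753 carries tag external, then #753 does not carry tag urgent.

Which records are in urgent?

urgent = {#161, #293, #435}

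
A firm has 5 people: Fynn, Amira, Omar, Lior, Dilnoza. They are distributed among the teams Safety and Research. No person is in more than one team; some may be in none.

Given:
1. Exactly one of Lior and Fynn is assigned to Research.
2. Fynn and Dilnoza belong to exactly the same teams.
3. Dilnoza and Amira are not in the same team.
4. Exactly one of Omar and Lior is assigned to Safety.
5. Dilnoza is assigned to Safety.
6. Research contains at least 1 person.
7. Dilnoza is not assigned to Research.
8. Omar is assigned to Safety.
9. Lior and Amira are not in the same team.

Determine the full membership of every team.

Safety = {Dilnoza, Fynn, Omar}; Research = {Lior}

From (5): Dilnoza ∈ Safety.
From (8): Omar ∈ Safety.
(2): Fynn matches Dilnoza: Fynn ∈ Safety.
(3): Amira ∉ Safety.
(4) (exactly one): Lior ∉ Safety.
(1) (exactly one): Lior ∈ Research.
(9): Amira ∉ Research.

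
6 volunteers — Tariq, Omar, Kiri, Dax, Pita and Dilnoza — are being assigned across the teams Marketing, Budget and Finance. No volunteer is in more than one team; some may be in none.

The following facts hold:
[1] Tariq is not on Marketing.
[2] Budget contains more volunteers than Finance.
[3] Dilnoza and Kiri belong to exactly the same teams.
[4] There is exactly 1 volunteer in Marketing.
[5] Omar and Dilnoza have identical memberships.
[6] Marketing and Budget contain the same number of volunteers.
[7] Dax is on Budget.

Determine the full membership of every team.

Marketing = {Pita}; Budget = {Dax}; Finance = {}

From (1): Tariq ∉ Marketing.
From (7): Dax ∈ Budget.
Suppose Tariq ∈ Budget: no assignment then satisfies all the clues, so Tariq ∉ Budget.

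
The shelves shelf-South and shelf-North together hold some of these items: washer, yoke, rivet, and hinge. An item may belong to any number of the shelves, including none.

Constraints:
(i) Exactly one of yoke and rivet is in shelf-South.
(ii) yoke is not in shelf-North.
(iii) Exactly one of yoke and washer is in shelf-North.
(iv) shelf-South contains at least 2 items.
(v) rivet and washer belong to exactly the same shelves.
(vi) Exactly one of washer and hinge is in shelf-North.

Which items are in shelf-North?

shelf-North = {rivet, washer}

From (ii): yoke ∉ shelf-North.
(iii) (exactly one): washer ∈ shelf-North.
(v): rivet matches washer: rivet ∈ shelf-North.
(vi) (exactly one): hinge ∉ shelf-North.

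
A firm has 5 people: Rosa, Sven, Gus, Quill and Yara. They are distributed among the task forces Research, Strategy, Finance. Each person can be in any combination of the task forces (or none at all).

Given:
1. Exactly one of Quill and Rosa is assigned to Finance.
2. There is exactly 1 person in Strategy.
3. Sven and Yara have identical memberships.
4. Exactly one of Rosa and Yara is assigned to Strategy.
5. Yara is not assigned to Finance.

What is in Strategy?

From (5): Yara ∉ Finance.
(3): Sven matches Yara: Sven ∉ Finance.
Suppose Rosa ∉ Strategy: no assignment then satisfies all the clues, so Rosa ∈ Strategy.

Strategy = {Rosa}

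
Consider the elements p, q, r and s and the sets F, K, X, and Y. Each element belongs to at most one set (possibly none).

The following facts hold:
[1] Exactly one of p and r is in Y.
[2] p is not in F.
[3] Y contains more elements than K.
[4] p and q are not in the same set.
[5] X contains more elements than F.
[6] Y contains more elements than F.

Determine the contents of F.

F = {}

From (2): p ∉ F.
Suppose q ∈ F: no assignment then satisfies all the clues, so q ∉ F.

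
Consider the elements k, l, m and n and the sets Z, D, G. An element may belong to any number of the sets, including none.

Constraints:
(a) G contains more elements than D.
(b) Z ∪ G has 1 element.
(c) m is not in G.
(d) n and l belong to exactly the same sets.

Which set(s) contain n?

n: none

From (c): m ∉ G.
Suppose n ∈ Z: no assignment then satisfies all the clues, so n ∉ Z.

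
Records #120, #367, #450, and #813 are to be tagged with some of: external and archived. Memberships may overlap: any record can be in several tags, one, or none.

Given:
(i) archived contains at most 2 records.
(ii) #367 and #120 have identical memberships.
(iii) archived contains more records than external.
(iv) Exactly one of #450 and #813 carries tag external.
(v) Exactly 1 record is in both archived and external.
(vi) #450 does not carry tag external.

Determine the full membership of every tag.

external = {#813}; archived = {#450, #813}

From (vi): #450 ∉ external.
(iv) (exactly one): #813 ∈ external.
Suppose #120 ∈ external: no assignment then satisfies all the clues, so #120 ∉ external.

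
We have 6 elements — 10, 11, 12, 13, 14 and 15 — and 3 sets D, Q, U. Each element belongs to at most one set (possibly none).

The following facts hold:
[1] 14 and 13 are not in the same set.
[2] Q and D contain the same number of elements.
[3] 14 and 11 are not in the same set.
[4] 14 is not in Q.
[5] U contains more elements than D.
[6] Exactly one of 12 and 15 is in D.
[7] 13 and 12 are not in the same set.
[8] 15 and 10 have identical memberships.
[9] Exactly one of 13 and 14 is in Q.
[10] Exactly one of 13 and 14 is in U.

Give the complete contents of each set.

D = {12}; Q = {13}; U = {10, 14, 15}

From (4): 14 ∉ Q.
(9) (exactly one): 13 ∈ Q.
(10) (exactly one): 14 ∈ U.
(3): 11 ∉ U.
(7): 12 ∉ Q.
Suppose 10 ∈ D: no assignment then satisfies all the clues, so 10 ∉ D.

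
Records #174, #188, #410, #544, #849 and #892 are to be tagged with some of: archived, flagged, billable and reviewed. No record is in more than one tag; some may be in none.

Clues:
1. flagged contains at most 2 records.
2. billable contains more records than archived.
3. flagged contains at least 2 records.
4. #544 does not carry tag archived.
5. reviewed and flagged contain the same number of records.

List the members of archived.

archived = {}

From (4): #544 ∉ archived.
Suppose #174 ∈ archived: no assignment then satisfies all the clues, so #174 ∉ archived.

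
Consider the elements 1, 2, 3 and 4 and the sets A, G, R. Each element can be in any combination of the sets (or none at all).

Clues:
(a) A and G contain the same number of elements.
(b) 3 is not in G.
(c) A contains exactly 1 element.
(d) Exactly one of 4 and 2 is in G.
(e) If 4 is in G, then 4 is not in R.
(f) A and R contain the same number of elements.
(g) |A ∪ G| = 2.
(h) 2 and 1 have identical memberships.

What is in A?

A = {3}

From (b): 3 ∉ G.
Suppose 1 ∈ A: no assignment then satisfies all the clues, so 1 ∉ A.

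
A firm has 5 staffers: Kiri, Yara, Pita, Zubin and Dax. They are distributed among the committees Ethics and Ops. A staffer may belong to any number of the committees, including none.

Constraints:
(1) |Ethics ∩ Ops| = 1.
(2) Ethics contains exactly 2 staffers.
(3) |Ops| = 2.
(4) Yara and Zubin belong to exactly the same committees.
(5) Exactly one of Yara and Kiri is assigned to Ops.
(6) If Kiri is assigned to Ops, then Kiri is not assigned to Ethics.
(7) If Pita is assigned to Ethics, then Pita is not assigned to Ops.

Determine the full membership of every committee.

Ethics = {Dax, Pita}; Ops = {Dax, Kiri}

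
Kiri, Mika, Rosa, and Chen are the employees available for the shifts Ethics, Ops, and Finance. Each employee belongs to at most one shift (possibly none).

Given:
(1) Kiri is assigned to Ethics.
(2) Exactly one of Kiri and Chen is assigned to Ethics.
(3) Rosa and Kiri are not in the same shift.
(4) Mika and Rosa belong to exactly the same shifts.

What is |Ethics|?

From (1): Kiri ∈ Ethics.
(2) (exactly one): Chen ∉ Ethics.
(3): Rosa ∉ Ethics.
(4): Mika matches Rosa: Mika ∉ Ethics.

1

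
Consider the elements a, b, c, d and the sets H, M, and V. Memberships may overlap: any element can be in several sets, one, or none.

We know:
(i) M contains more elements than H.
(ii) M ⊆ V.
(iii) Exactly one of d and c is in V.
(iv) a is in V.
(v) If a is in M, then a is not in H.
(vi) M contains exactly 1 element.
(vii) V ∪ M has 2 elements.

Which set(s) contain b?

b: none

From (iv): a ∈ V.
Suppose b ∈ H: no assignment then satisfies all the clues, so b ∉ H.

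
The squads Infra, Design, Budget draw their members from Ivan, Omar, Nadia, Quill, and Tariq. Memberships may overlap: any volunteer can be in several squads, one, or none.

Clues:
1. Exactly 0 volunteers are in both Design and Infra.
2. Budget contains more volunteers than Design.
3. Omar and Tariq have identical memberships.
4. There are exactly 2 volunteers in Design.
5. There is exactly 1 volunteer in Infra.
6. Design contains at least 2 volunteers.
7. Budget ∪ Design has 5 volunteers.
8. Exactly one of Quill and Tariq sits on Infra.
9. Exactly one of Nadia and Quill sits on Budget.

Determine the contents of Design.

Design = {Ivan, Nadia}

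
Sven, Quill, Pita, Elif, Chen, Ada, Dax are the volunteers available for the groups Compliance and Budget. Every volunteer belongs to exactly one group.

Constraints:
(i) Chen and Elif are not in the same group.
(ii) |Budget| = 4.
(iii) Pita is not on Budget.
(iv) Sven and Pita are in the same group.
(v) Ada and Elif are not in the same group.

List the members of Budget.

Budget = {Ada, Chen, Dax, Quill}

From (iii): Pita ∉ Budget.
(iv): Sven matches Pita: Sven ∉ Budget.
Only one group left: Sven ∈ Compliance.
Only one group left: Pita ∈ Compliance.
Suppose Quill ∉ Budget: no assignment then satisfies all the clues, so Quill ∈ Budget.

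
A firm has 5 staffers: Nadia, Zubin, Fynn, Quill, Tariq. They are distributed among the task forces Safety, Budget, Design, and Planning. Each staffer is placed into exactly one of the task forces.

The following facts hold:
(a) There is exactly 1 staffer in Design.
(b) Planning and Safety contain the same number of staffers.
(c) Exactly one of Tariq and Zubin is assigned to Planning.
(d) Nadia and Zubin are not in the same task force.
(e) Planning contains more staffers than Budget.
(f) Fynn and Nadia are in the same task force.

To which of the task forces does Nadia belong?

Nadia: Safety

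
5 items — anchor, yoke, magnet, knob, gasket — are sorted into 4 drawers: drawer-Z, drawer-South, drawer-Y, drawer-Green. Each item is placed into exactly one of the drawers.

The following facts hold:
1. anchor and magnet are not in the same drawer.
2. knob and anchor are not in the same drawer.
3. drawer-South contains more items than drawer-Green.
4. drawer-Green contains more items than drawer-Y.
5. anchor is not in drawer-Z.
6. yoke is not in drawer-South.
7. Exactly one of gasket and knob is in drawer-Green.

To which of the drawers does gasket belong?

gasket: drawer-South

From (5): anchor ∉ drawer-Z.
From (6): yoke ∉ drawer-South.
Suppose gasket ∈ drawer-Z: no assignment then satisfies all the clues, so gasket ∉ drawer-Z.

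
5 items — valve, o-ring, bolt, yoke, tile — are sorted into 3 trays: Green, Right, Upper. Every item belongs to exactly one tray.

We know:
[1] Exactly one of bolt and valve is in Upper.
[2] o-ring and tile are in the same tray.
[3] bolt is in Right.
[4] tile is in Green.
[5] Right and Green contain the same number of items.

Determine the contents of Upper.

From (3): bolt ∈ Right.
From (4): tile ∈ Green.
(1) (exactly one): valve ∈ Upper.
(2): o-ring matches tile: o-ring ∈ Green.
Suppose yoke ∈ Upper: no assignment then satisfies all the clues, so yoke ∉ Upper.

Upper = {valve}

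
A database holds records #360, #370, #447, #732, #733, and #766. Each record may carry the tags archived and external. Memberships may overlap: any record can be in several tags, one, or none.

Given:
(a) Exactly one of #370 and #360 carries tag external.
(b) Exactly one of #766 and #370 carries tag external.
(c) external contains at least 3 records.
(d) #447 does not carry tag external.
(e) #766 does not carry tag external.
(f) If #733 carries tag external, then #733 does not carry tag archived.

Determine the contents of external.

From (d): #447 ∉ external.
From (e): #766 ∉ external.
(b) (exactly one): #370 ∈ external.
(a) (exactly one): #360 ∉ external.
(c): only 3 candidates remain for external, so all are in.
(f): #733 ∉ archived.

external = {#370, #732, #733}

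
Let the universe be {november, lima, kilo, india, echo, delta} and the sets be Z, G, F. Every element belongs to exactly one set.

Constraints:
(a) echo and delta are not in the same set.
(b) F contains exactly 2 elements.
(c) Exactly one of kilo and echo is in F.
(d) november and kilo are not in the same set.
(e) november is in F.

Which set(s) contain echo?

echo: F

From (e): november ∈ F.
(d): kilo ∉ F.
(c) (exactly one): echo ∈ F.
(a): delta ∉ F.
(b): F already has 2, so the rest are out.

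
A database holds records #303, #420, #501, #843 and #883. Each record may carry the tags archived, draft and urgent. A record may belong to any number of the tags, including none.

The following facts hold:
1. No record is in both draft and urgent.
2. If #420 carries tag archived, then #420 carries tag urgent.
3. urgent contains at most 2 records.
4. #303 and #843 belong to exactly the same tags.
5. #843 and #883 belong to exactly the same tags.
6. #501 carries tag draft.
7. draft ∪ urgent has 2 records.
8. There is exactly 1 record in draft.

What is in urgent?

urgent = {#420}

From (6): #501 ∈ draft.
(1) (disjoint): #501 ∉ urgent.
(8): draft already has 1, so the rest are out.
Suppose #303 ∈ urgent: no assignment then satisfies all the clues, so #303 ∉ urgent.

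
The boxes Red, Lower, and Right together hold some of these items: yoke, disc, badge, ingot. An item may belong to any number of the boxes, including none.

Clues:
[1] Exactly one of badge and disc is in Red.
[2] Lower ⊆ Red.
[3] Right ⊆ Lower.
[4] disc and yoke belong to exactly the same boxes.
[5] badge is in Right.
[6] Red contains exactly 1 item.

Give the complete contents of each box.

Red = {badge}; Lower = {badge}; Right = {badge}

From (5): badge ∈ Right.
(3) with badge ∈ Right: badge ∈ Lower.
(2) with badge ∈ Lower: badge ∈ Red.
(6): Red already has 1, so the rest are out.
(2) contrapositive: yoke ∉ Lower.
(2) contrapositive: disc ∉ Lower.
(2) contrapositive: ingot ∉ Lower.
(3) contrapositive: yoke ∉ Right.
(3) contrapositive: disc ∉ Right.
(3) contrapositive: ingot ∉ Right.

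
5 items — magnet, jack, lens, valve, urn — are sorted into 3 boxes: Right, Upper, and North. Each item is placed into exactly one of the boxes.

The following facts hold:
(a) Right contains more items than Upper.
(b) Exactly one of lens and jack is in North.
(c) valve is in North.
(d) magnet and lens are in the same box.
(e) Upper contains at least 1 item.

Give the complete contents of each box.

Right = {lens, magnet}; Upper = {urn}; North = {jack, valve}

From (c): valve ∈ North.
Suppose magnet ∉ Right: no assignment then satisfies all the clues, so magnet ∈ Right.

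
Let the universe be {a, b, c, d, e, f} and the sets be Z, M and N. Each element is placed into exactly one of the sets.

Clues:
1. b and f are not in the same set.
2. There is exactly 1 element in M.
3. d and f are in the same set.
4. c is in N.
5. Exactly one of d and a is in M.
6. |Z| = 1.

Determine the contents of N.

N = {c, d, e, f}

From (4): c ∈ N.
Suppose a ∈ N: no assignment then satisfies all the clues, so a ∉ N.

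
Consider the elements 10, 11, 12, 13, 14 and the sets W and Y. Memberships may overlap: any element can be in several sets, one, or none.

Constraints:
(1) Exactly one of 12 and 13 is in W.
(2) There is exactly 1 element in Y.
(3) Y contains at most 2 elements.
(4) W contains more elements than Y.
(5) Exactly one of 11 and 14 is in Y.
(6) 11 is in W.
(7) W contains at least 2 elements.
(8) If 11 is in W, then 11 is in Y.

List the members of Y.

From (6): 11 ∈ W.
(8): 11 ∈ Y.
(2): Y already has 1, so the rest are out.

Y = {11}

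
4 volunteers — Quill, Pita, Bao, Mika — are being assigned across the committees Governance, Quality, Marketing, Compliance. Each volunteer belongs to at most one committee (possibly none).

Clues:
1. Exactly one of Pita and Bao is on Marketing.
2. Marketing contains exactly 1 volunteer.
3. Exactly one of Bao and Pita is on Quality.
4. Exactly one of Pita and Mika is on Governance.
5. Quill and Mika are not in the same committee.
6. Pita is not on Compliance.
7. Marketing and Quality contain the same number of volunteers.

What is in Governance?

From (6): Pita ∉ Compliance.
Suppose Quill ∈ Governance: no assignment then satisfies all the clues, so Quill ∉ Governance.

Governance = {Mika}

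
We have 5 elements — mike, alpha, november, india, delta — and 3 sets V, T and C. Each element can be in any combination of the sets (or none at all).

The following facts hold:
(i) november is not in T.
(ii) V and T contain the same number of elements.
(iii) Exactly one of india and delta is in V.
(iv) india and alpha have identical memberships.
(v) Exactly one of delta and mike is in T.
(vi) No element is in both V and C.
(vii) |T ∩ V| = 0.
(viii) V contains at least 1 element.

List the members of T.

From (i): november ∉ T.
Suppose mike ∉ T: no assignment then satisfies all the clues, so mike ∈ T.

T = {mike}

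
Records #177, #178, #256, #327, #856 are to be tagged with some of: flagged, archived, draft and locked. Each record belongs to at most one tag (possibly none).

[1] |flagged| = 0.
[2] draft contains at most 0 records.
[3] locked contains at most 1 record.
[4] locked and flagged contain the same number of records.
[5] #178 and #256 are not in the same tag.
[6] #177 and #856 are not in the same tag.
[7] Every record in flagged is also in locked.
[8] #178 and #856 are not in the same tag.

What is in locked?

locked = {}

(1): flagged already has 0, so the rest are out.
(2): draft already has 0, so the rest are out.
Suppose #177 ∈ locked: no assignment then satisfies all the clues, so #177 ∉ locked.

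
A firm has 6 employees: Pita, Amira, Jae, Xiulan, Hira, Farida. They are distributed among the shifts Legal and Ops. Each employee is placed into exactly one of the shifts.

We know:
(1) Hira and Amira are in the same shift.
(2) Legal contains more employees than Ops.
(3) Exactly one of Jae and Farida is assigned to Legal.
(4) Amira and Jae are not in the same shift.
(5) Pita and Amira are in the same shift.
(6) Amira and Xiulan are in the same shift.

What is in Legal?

Legal = {Amira, Farida, Hira, Pita, Xiulan}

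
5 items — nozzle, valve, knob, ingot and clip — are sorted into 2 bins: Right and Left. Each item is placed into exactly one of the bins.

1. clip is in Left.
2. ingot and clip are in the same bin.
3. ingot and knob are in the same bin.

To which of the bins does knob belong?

knob: Left

From (1): clip ∈ Left.
(2): ingot matches clip: ingot ∉ Right.
(2): ingot matches clip: ingot ∈ Left.
(3): knob matches ingot: knob ∉ Right.
(3): knob matches ingot: knob ∈ Left.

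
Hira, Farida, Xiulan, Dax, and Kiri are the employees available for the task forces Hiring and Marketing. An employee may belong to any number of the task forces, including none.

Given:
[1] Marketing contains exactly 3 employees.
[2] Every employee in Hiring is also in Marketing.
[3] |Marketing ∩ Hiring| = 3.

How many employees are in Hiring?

3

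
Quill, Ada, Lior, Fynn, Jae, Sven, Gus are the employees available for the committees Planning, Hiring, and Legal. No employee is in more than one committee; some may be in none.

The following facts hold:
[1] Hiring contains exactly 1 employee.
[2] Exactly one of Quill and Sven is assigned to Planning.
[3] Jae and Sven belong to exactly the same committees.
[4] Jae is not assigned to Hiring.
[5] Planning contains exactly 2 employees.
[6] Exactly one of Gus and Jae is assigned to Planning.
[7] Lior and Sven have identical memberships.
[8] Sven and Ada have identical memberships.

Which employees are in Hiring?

Hiring = {Fynn}

From (4): Jae ∉ Hiring.
(3): Sven matches Jae: Sven ∉ Hiring.
(7): Lior matches Sven: Lior ∉ Hiring.
(8): Ada matches Sven: Ada ∉ Hiring.
Suppose Quill ∈ Hiring: no assignment then satisfies all the clues, so Quill ∉ Hiring.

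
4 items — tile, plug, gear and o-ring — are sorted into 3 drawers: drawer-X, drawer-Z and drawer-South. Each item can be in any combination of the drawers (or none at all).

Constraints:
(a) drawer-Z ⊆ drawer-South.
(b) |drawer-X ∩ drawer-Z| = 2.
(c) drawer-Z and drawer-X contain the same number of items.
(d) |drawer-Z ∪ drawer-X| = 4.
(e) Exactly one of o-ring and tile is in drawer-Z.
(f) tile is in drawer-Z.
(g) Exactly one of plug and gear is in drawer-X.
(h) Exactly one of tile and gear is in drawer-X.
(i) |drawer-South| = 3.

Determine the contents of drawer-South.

From (f): tile ∈ drawer-Z.
(a) with tile ∈ drawer-Z: tile ∈ drawer-South.
(e) (exactly one): o-ring ∉ drawer-Z.
Suppose plug ∉ drawer-South: no assignment then satisfies all the clues, so plug ∈ drawer-South.

drawer-South = {gear, plug, tile}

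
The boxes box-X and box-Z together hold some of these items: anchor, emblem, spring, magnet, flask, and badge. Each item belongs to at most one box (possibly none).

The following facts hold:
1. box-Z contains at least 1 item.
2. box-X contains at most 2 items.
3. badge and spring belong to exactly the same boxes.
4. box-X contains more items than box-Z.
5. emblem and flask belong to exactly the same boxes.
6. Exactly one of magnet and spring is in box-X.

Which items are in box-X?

box-X = {badge, spring}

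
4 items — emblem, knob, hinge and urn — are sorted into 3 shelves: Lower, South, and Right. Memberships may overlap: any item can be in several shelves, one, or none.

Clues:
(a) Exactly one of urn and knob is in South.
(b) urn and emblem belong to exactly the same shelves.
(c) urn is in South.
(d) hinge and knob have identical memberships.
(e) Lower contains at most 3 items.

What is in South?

South = {emblem, urn}

From (c): urn ∈ South.
(a) (exactly one): knob ∉ South.
(b): emblem matches urn: emblem ∈ South.
(d): hinge matches knob: hinge ∉ South.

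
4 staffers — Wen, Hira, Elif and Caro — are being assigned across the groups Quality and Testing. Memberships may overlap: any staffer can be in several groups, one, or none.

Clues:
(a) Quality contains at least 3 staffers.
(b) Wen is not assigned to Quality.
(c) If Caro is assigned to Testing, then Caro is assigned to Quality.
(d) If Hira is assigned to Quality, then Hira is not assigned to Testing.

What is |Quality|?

From (b): Wen ∉ Quality.
(a): only 3 candidates remain for Quality, so all are in.
(d): Hira ∉ Testing.

3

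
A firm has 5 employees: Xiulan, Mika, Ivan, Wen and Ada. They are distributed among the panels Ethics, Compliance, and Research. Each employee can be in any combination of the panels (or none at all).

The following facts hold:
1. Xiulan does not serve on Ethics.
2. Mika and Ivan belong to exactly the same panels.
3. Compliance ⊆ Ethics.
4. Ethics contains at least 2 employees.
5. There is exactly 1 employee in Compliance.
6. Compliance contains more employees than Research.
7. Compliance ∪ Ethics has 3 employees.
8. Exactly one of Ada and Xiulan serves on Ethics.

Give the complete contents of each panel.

Ethics = {Ada, Ivan, Mika}; Compliance = {Ada}; Research = {}

From (1): Xiulan ∉ Ethics.
(3) contrapositive: Xiulan ∉ Compliance.
(8) (exactly one): Ada ∈ Ethics.
Suppose Xiulan ∈ Research: no assignment then satisfies all the clues, so Xiulan ∉ Research.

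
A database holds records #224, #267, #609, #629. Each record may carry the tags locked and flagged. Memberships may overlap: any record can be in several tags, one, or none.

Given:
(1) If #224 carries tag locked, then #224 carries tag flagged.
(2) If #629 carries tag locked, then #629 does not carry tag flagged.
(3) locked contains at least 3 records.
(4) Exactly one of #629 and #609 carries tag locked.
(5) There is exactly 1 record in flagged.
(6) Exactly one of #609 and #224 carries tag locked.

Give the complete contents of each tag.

locked = {#224, #267, #629}; flagged = {#224}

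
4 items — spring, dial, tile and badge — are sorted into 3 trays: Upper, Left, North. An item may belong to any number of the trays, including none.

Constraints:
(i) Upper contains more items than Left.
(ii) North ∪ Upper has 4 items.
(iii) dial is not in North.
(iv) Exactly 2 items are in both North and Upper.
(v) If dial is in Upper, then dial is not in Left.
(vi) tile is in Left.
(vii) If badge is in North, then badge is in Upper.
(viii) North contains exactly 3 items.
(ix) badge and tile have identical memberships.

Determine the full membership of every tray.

Upper = {badge, dial, tile}; Left = {badge, tile}; North = {badge, spring, tile}

From (iii): dial ∉ North.
From (vi): tile ∈ Left.
(viii): only 3 candidates remain for North, so all are in.
(ix): badge matches tile: badge ∈ Left.
(vii): badge ∈ Upper.
(ix): tile matches badge: tile ∈ Upper.
Suppose spring ∈ Upper: no assignment then satisfies all the clues, so spring ∉ Upper.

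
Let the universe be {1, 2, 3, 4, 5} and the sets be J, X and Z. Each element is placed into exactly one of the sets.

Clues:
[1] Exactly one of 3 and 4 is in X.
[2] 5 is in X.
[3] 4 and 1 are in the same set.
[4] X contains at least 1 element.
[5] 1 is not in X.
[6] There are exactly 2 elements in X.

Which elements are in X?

X = {3, 5}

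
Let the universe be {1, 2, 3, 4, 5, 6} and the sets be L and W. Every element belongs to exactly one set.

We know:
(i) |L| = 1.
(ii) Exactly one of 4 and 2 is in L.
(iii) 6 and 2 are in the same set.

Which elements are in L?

L = {4}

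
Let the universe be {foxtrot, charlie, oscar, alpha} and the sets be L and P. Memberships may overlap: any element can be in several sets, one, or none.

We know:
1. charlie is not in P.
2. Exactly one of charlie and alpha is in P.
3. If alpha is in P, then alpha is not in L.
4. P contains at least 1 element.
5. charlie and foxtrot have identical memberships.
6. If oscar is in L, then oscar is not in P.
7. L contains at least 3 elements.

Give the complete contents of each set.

L = {charlie, foxtrot, oscar}; P = {alpha}

From (1): charlie ∉ P.
(2) (exactly one): alpha ∈ P.
(3): alpha ∉ L.
(5): foxtrot matches charlie: foxtrot ∉ P.
(7): only 3 candidates remain for L, so all are in.
(6): oscar ∉ P.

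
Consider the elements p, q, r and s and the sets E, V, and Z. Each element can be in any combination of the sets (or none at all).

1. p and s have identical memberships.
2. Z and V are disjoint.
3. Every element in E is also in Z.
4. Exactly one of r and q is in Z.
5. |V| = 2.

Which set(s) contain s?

s: V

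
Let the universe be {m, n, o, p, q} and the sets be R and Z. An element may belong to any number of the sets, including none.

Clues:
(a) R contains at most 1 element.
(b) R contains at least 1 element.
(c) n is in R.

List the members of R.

From (c): n ∈ R.
(a): R already has 1, so the rest are out.

R = {n}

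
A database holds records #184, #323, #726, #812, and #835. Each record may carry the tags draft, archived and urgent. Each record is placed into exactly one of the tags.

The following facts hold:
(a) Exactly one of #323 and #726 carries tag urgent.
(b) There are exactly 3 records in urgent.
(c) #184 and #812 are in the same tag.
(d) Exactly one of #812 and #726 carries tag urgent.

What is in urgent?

urgent = {#184, #323, #812}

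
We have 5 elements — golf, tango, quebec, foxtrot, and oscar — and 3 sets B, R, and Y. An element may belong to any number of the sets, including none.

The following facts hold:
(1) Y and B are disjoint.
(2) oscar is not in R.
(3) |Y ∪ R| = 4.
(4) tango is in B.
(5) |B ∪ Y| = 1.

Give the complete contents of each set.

B = {tango}; R = {foxtrot, golf, quebec, tango}; Y = {}

From (2): oscar ∉ R.
From (4): tango ∈ B.
(1) (disjoint): tango ∉ Y.
Suppose golf ∈ B: no assignment then satisfies all the clues, so golf ∉ B.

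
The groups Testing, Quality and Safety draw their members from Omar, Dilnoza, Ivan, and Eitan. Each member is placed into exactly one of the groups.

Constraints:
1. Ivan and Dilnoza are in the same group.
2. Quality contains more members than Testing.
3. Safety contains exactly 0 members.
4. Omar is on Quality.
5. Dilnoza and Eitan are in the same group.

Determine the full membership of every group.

Testing = {}; Quality = {Dilnoza, Eitan, Ivan, Omar}; Safety = {}

From (4): Omar ∈ Quality.
(3): Safety already has 0, so the rest are out.
Suppose Dilnoza ∈ Testing: no assignment then satisfies all the clues, so Dilnoza ∉ Testing.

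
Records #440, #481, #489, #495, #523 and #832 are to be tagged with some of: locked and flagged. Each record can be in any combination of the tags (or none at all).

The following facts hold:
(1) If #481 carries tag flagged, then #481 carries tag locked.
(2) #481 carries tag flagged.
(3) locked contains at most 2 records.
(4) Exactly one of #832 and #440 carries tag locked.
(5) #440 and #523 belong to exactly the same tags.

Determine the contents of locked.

locked = {#481, #832}

From (2): #481 ∈ flagged.
(1): #481 ∈ locked.
Suppose #440 ∈ locked: no assignment then satisfies all the clues, so #440 ∉ locked.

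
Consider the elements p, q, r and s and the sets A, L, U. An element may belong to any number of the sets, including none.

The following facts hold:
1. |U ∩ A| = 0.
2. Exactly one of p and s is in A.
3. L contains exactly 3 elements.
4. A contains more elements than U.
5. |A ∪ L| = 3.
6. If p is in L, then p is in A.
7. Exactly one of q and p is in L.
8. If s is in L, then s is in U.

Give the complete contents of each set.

A = {p, r}; L = {p, r, s}; U = {s}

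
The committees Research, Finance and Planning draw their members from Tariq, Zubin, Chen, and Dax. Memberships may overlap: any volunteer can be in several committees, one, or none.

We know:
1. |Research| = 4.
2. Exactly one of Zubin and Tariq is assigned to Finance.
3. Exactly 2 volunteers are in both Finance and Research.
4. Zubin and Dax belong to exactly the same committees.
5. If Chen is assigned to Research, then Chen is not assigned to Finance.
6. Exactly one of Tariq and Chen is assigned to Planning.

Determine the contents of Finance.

Finance = {Dax, Zubin}

(1): only 4 candidates remain for Research, so all are in.
(5): Chen ∉ Finance.
Suppose Tariq ∈ Finance: no assignment then satisfies all the clues, so Tariq ∉ Finance.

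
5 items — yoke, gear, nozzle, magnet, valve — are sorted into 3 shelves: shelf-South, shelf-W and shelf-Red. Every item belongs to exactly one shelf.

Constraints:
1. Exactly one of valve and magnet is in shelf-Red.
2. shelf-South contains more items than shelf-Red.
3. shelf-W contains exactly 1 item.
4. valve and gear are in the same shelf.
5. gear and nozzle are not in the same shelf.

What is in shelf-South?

shelf-South = {gear, valve, yoke}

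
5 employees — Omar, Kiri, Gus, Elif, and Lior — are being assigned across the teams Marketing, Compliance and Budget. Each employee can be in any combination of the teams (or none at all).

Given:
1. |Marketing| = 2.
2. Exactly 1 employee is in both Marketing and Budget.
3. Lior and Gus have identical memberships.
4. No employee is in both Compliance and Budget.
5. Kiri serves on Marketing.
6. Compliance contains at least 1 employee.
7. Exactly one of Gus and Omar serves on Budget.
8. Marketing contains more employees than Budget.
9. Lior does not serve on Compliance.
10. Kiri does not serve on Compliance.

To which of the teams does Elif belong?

Elif: Compliance

From (5): Kiri ∈ Marketing.
From (9): Lior ∉ Compliance.
From (10): Kiri ∉ Compliance.
(3): Gus matches Lior: Gus ∉ Compliance.
Suppose Elif ∈ Marketing: no assignment then satisfies all the clues, so Elif ∉ Marketing.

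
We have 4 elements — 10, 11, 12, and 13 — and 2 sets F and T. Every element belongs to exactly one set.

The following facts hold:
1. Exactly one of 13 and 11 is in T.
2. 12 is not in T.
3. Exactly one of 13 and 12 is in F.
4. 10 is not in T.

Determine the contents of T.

From (2): 12 ∉ T.
From (4): 10 ∉ T.
Only one set left: 10 ∈ F.
Only one set left: 12 ∈ F.
(3) (exactly one): 13 ∉ F.
Only one set left: 13 ∈ T.
(1) (exactly one): 11 ∉ T.
Only one set left: 11 ∈ F.

T = {13}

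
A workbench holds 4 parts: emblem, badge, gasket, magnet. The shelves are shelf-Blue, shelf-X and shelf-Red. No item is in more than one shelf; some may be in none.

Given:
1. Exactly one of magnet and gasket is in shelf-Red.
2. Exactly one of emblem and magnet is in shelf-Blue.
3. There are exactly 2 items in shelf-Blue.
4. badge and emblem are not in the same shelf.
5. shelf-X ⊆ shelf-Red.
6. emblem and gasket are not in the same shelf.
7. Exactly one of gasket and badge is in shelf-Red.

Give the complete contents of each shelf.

shelf-Blue = {badge, magnet}; shelf-X = {}; shelf-Red = {gasket}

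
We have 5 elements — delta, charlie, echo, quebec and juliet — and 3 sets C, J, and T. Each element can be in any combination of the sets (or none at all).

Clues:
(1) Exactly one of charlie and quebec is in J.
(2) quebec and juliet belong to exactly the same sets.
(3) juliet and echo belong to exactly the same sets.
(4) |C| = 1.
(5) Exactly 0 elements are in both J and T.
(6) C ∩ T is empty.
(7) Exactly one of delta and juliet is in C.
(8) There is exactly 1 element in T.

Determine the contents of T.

T = {charlie}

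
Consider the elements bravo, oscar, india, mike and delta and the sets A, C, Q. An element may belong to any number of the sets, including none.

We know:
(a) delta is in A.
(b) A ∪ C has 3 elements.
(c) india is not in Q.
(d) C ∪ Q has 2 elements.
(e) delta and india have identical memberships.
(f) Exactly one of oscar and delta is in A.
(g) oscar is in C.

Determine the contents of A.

A = {delta, india}

From (a): delta ∈ A.
From (c): india ∉ Q.
From (g): oscar ∈ C.
(e): india matches delta: india ∈ A.
(e): delta matches india: delta ∉ Q.
(f) (exactly one): oscar ∉ A.
Suppose bravo ∈ A: no assignment then satisfies all the clues, so bravo ∉ A.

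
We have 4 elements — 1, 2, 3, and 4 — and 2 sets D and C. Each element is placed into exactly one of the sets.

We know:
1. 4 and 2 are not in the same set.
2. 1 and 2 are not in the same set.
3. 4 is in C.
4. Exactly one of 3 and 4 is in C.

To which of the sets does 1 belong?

From (3): 4 ∈ C.
(1): 2 ∉ C.
(4) (exactly one): 3 ∉ C.
Only one set left: 2 ∈ D.
Only one set left: 3 ∈ D.
(2): 1 ∉ D.
Only one set left: 1 ∈ C.

1: C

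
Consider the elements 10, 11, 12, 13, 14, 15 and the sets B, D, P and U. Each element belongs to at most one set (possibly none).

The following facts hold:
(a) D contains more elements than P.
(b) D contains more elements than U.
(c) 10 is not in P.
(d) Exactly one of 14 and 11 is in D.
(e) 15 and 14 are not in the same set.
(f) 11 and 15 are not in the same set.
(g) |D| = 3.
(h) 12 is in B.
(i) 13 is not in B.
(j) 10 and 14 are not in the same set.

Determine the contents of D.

D = {10, 11, 13}

From (c): 10 ∉ P.
From (h): 12 ∈ B.
From (i): 13 ∉ B.
Suppose 10 ∉ D: no assignment then satisfies all the clues, so 10 ∈ D.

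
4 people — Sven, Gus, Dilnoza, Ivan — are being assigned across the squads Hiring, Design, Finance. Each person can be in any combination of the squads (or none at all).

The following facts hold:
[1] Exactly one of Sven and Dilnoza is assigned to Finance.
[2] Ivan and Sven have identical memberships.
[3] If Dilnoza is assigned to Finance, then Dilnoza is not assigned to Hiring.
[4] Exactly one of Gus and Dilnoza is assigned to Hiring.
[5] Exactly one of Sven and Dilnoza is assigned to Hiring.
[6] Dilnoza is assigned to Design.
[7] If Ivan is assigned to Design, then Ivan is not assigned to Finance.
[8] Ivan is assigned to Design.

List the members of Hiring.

Hiring = {Gus, Ivan, Sven}

From (6): Dilnoza ∈ Design.
From (8): Ivan ∈ Design.
(2): Sven matches Ivan: Sven ∈ Design.
(7): Ivan ∉ Finance.
(2): Sven matches Ivan: Sven ∉ Finance.
(1) (exactly one): Dilnoza ∈ Finance.
(3): Dilnoza ∉ Hiring.
(4) (exactly one): Gus ∈ Hiring.
(5) (exactly one): Sven ∈ Hiring.
(2): Ivan matches Sven: Ivan ∈ Hiring.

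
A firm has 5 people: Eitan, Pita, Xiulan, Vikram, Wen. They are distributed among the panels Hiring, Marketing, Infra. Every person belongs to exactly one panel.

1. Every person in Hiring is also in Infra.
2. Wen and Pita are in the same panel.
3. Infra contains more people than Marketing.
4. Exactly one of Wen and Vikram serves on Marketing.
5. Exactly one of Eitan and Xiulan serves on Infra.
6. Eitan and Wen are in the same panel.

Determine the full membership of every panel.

Hiring = {}; Marketing = {Vikram, Xiulan}; Infra = {Eitan, Pita, Wen}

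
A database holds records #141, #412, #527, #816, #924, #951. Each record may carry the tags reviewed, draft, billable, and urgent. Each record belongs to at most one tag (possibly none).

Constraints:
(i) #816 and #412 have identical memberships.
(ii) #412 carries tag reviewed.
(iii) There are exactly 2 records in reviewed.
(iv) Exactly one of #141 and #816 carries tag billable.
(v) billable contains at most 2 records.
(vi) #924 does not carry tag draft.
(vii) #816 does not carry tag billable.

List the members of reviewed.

reviewed = {#412, #816}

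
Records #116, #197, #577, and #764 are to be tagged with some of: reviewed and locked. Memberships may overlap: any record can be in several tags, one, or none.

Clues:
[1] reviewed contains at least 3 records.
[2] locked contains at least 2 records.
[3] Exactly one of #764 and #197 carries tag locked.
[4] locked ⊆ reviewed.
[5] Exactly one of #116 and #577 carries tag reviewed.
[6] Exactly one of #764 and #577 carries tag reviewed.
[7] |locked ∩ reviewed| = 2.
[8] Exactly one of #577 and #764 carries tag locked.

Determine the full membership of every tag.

reviewed = {#116, #197, #764}; locked = {#116, #764}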